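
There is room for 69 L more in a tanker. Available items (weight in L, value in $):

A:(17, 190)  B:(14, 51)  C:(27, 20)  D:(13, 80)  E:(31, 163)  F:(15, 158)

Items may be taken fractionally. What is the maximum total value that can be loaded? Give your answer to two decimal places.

Sort by value per unit weight and fill in that order.
Ratios (sorted): A 11.18, F 10.53, D 6.15, E 5.26, B 3.64, C 0.74
take A (17 @ 190); take F (15 @ 158); take D (13 @ 80); take 24/31 of E → 126.19. Capacity used 69/69.
Total value = 554.19

554.19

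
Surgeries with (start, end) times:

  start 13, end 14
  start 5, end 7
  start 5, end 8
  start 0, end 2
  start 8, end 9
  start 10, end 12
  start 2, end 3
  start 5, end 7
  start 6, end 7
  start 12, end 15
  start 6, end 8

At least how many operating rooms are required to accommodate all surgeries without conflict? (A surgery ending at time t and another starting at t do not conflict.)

Count concurrent intervals with a sweep; the peak is the room count.
starts: [0, 2, 5, 5, 5, 6, 6, 8, 10, 12, 13]
ends:   [2, 3, 7, 7, 7, 8, 8, 9, 12, 14, 15]
s0→1 e2→0 s2→1 e3→0 s5→1 s5→2 s5→3 s6→4 s6→5  — peak 5.

5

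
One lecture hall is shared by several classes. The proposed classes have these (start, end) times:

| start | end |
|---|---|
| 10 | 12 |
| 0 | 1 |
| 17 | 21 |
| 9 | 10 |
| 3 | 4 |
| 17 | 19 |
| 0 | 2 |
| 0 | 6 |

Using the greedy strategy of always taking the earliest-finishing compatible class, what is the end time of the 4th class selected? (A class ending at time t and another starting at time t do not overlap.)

12

Order by finish time; keep every interval that doesn't clash with the previous kept one.
By end time: (0,1), (0,2), (3,4), (0,6), (9,10), (10,12), (17,19), (17,21).
Pick (0,1); next start ≥ 1 → (3,4); next start ≥ 4 → (9,10); next start ≥ 10 → (10,12); next start ≥ 12 → (17,19).
Selected: (0,1) (3,4) (9,10) (10,12) (17,19)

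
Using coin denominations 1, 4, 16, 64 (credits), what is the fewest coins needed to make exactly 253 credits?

Use the largest denomination that fits, subtract, and repeat.
253 = 3×64 + 3×16 + 3×4 + 1×1
Total coins = 3 + 3 + 3 + 1 = 10

10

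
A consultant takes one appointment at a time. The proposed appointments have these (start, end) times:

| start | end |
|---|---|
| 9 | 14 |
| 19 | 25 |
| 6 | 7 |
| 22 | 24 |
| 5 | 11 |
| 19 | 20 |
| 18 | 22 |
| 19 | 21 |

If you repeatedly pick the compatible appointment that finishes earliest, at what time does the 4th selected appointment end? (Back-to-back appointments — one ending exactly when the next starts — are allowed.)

Sorted by end: (6,7)  (5,11)  (9,14)  (19,20)  (19,21)  (18,22)  (22,24)  (19,25)
take (6,7); take (9,14); take (19,20); take (22,24); skip (19,25).
Selected: (6,7) (9,14) (19,20) (22,24)

24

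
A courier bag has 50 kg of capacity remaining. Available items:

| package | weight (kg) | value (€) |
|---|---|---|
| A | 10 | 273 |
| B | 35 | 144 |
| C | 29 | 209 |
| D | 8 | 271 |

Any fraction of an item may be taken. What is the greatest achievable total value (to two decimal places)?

765.34

Sort by value per unit weight and fill in that order.
Order: D (271/8=33.88) > A (273/10=27.30) > C (209/29=7.21) > B (144/35=4.11)
Fill: take D (8 @ 271) → take A (10 @ 273) → take C (29 @ 209) → take 3/35 of B → 12.34; 50/50 used.
Total value = 765.34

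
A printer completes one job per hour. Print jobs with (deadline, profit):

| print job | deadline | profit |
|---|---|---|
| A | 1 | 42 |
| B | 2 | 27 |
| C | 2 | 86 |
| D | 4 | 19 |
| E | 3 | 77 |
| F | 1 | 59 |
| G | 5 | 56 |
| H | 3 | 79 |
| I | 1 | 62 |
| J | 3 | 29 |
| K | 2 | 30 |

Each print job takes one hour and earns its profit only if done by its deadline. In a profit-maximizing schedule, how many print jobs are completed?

5

Profit order: C=86 H=79 E=77 I=62 F=59 G=56 A=42 K=30 J=29 B=27 D=19
Assign: C→slot 2, H→slot 3, E→slot 1, I skipped, F skipped, G→slot 5, A skipped, K skipped, J skipped, B skipped, D→slot 4.
Slots: [1:E] [2:C] [3:H] [4:D] [5:G]
5 of 11 scheduled.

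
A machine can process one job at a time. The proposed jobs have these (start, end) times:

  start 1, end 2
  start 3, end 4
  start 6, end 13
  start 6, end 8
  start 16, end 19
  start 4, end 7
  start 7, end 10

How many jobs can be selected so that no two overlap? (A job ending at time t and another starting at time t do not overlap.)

Sort by end time and greedily take each interval whose start is ≥ the last chosen end.
Sorted by end: (1,2)  (3,4)  (4,7)  (6,8)  (7,10)  (6,13)  (16,19)
take (1,2); take (3,4); take (4,7); take (7,10); take (16,19).
Selected 5 jobs.

5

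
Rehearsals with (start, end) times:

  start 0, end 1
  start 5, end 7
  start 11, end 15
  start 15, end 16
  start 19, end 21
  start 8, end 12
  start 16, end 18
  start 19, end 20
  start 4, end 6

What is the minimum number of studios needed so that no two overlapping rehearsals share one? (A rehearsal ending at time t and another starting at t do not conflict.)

2

Events (time:±→running): 0:+→1 1:-→0 4:+→1 5:+→2 … peak 2.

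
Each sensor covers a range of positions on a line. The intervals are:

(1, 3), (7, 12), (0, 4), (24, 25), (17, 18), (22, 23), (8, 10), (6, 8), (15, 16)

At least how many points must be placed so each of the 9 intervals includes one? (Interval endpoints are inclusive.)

Process intervals by earliest right end; each time one isn't hit yet, stab at its right endpoint.
By right end: [1,3]  [0,4]  [6,8]  [8,10]  [7,12]  [15,16]  [17,18]  [22,23]  [24,25]
[1,3] uncovered → point at 3; [6,8] uncovered → point at 8; [15,16] uncovered → point at 16; [17,18] uncovered → point at 18; [22,23] uncovered → point at 23; [24,25] uncovered → point at 25.
Points: 3, 8, 16, 18, 23, 25 (6 total).

6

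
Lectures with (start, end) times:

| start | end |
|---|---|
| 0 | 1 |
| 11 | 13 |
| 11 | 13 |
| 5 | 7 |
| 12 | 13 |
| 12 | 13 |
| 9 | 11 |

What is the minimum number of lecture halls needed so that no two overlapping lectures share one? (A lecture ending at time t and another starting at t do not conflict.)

4

starts: [0, 5, 9, 11, 11, 12, 12]
ends:   [1, 7, 11, 13, 13, 13, 13]
s0→1 e1→0 s5→1 e7→0 s9→1 e11→0 s11→1 s11→2 s12→3 s12→4  — peak 4.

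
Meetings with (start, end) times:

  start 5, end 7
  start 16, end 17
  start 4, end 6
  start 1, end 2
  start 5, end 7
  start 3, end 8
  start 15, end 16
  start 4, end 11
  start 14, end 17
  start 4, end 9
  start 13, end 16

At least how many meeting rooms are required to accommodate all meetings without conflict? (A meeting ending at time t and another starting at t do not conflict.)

6

Events (time:±→running): 1:+→1 2:-→0 3:+→1 4:+→2 4:+→3 4:+→4 5:+→5 5:+→6 … peak 6.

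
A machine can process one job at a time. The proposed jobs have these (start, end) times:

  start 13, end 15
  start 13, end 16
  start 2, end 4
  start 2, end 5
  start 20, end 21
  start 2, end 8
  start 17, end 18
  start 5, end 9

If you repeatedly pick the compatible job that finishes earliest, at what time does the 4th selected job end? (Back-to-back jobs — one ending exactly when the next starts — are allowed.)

18

Sort by end time and greedily take each interval whose start is ≥ the last chosen end.
Sorted by end: (2,4)  (2,5)  (2,8)  (5,9)  (13,15)  (13,16)  (17,18)  (20,21)
take (2,4); skip (2,8); take (5,9); take (13,15); take (17,18); take (20,21).
Selected: (2,4) (5,9) (13,15) (17,18) (20,21)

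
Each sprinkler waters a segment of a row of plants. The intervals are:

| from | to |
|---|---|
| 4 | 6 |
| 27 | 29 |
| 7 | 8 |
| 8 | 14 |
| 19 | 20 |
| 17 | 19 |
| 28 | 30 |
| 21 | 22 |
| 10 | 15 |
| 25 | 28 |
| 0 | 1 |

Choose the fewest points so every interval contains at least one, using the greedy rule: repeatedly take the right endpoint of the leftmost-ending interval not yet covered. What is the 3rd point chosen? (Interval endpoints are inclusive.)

Process intervals by earliest right end; each time one isn't hit yet, stab at its right endpoint.
By right end: [0,1]  [4,6]  [7,8]  [8,14]  [10,15]  [17,19]  [19,20]  [21,22]  [25,28]  [27,29]  [28,30]
[0,1] uncovered → point at 1; [4,6] uncovered → point at 6; [7,8] uncovered → point at 8; [10,15] uncovered → point at 15; [17,19] uncovered → point at 19; [21,22] uncovered → point at 22; [25,28] uncovered → point at 28.
Points: 1, 6, 8, 15, 19, 22, 28 (7 total).

8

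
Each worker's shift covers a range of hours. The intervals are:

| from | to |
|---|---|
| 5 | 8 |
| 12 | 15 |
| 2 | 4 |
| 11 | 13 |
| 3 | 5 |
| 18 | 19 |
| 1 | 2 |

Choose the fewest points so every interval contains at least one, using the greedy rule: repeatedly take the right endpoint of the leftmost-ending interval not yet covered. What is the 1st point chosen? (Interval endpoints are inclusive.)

Process intervals by earliest right end; each time one isn't hit yet, stab at its right endpoint.
Sorted: [1,2] [2,4] [3,5] [5,8] [11,13] [12,15] [18,19]
{[1,2],[2,4]} hit by 2; {[3,5],[5,8]} hit by 5; {[11,13],[12,15]} hit by 13; {[18,19]} hit by 19.
Points: 2, 5, 13, 19 (4 total).

2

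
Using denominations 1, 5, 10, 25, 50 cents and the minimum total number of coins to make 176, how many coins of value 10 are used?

0

Greedy: take as many of the largest coin as possible, then repeat with the remainder.
176 − 3×50→26 − 1×25→1 − 1×1→0
Count of 10: 0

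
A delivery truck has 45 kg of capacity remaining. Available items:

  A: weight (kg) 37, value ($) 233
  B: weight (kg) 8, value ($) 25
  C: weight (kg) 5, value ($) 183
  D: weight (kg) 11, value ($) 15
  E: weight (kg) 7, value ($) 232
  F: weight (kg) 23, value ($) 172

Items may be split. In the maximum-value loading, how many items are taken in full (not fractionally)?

Order: C (183/5=36.60) > E (232/7=33.14) > F (172/23=7.48) > A (233/37=6.30) > B (25/8=3.12) > D (15/11=1.36)
Fill: take C (5 @ 183) → take E (7 @ 232) → take F (23 @ 172) → take 10/37 of A → 62.97; 45/45 used.
3 item(s) taken whole; one partial (take 10/37 of A).

3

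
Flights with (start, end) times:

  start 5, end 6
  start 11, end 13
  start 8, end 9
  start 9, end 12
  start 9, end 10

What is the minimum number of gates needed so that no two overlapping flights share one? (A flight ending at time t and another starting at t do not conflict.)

2

Count concurrent intervals with a sweep; the peak is the room count.
starts: [5, 8, 9, 9, 11]
ends:   [6, 9, 10, 12, 13]
s5→1 e6→0 s8→1 e9→0 s9→1 s9→2  — peak 2.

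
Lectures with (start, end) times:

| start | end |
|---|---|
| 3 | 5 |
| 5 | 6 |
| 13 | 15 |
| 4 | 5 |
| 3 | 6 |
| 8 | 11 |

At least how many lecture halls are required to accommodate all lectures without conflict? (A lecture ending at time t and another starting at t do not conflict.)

Events (time:±→running): 3:+→1 3:+→2 4:+→3 … peak 3.

3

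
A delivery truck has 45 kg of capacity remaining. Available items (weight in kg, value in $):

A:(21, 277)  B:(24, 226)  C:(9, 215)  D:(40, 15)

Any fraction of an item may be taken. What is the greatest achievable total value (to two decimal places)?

Order: C (215/9=23.89) > A (277/21=13.19) > B (226/24=9.42) > D (15/40=0.38)
Fill: take C (9 @ 215) → take A (21 @ 277) → take 15/24 of B → 141.25; 45/45 used.
Total value = 633.25

633.25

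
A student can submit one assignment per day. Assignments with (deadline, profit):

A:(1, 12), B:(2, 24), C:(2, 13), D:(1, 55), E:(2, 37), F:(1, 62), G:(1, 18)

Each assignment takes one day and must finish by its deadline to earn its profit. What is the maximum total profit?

99

Take jobs in profit order; each goes to the latest open slot no later than its deadline.
By profit: F(d1,62), D(d1,55), E(d2,37), B(d2,24), G(d1,18), C(d2,13), A(d1,12)
F→slot 1; D skipped; E→slot 2; B skipped; G skipped; C skipped; A skipped.
Profit = 62 + 37 = 99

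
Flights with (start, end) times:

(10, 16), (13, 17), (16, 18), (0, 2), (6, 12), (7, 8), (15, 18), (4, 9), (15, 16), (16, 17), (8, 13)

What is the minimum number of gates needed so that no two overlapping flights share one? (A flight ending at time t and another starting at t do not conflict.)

Count concurrent intervals with a sweep; the peak is the room count.
starts: [0, 4, 6, 7, 8, 10, 13, 15, 15, 16, 16]
ends:   [2, 8, 9, 12, 13, 16, 16, 17, 17, 18, 18]
s0→1 e2→0 s4→1 s6→2 s7→3 e8→2 s8→3 e9→2 s10→3 e12→2 e13→1 s13→2 s15→3 s15→4  — peak 4.

4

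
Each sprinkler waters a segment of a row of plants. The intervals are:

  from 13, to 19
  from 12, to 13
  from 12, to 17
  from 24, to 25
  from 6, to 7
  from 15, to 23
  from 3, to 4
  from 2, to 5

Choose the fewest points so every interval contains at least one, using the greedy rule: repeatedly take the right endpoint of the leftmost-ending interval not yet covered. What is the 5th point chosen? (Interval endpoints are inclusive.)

Sort by right endpoint; whenever an interval is uncovered, place a point at its right end.
By right end: [3,4]  [2,5]  [6,7]  [12,13]  [12,17]  [13,19]  [15,23]  [24,25]
[3,4] uncovered → point at 4; [6,7] uncovered → point at 7; [12,13] uncovered → point at 13; [15,23] uncovered → point at 23; [24,25] uncovered → point at 25.
Points: 4, 7, 13, 23, 25 (5 total).

25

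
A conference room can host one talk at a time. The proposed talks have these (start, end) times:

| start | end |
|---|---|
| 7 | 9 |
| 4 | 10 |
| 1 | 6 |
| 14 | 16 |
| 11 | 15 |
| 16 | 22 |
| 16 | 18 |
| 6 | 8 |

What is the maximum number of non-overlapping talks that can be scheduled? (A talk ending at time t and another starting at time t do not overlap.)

4

Sorted by end: (1,6)  (6,8)  (7,9)  (4,10)  (11,15)  (14,16)  (16,18)  (16,22)
take (1,6); take (6,8); take (11,15); take (16,18).
Selected 4 talks.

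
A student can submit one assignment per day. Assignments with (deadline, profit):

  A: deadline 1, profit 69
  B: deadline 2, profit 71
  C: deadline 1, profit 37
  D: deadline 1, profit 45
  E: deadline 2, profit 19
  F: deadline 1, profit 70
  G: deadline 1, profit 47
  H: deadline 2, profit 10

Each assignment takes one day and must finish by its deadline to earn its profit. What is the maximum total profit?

141

Profit order: B=71 F=70 A=69 G=47 D=45 C=37 E=19 H=10
Assign: B→slot 2, F→slot 1, A skipped, G skipped, D skipped, C skipped, E skipped, H skipped.
Slots: [1:F] [2:B]
Profit = 70 + 71 = 141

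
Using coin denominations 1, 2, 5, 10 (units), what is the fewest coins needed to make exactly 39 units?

Greedy: take as many of the largest coin as possible, then repeat with the remainder.
39 − 3×10→9 − 1×5→4 − 2×2→0
Total coins = 3 + 1 + 2 = 6

6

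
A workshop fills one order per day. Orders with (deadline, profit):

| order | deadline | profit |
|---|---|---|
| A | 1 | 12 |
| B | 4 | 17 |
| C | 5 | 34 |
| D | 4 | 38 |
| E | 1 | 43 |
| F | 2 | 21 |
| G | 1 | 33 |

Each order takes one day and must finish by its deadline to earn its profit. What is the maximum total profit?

153

By profit: E(d1,43), D(d4,38), C(d5,34), G(d1,33), F(d2,21), B(d4,17), A(d1,12)
E→slot 1; D→slot 4; C→slot 5; G skipped; F→slot 2; B→slot 3; A skipped.
Profit = 43 + 21 + 17 + 38 + 34 = 153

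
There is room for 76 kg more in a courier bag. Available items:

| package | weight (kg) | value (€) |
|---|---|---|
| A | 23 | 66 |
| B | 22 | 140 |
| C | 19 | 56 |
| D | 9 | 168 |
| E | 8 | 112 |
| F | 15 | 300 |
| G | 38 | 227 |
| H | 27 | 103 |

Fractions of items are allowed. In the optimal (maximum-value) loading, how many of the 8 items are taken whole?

4

Sort by value per unit weight and fill in that order.
Order: F (300/15=20.00) > D (168/9=18.67) > E (112/8=14.00) > B (140/22=6.36) > G (227/38=5.97) > H (103/27=3.81) > C (56/19=2.95) > A (66/23=2.87)
Fill: take F (15 @ 300) → take D (9 @ 168) → take E (8 @ 112) → take B (22 @ 140) → take 22/38 of G → 131.42; 76/76 used.
4 item(s) taken whole; one partial (take 22/38 of G).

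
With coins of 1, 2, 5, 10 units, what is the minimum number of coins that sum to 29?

5

Use the largest denomination that fits, subtract, and repeat.
29 − 2×10→9 − 1×5→4 − 2×2→0
Total coins = 2 + 1 + 2 = 5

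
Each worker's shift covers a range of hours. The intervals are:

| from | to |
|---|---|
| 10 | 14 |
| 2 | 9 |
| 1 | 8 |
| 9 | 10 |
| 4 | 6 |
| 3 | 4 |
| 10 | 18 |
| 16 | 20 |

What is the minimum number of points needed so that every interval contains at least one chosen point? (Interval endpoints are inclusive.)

3

Process intervals by earliest right end; each time one isn't hit yet, stab at its right endpoint.
By right end: [3,4]  [4,6]  [1,8]  [2,9]  [9,10]  [10,14]  [10,18]  [16,20]
[3,4] uncovered → point at 4; [9,10] uncovered → point at 10; [16,20] uncovered → point at 20.
Points: 4, 10, 20 (3 total).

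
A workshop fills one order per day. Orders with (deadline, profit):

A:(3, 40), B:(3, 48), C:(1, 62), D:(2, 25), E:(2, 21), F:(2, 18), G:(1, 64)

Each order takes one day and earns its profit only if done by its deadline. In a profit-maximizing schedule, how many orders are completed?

3

Take jobs in profit order; each goes to the latest open slot no later than its deadline.
Profit order: G=64 C=62 B=48 A=40 D=25 E=21 F=18
Assign: G→slot 1, C skipped, B→slot 3, A→slot 2, D skipped, E skipped, F skipped.
Slots: [1:G] [2:A] [3:B]
3 of 7 scheduled.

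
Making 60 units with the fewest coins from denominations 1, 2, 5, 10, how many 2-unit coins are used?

0

60 = 6×10
Count of 2: 0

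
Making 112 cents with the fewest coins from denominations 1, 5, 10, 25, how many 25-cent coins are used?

4

Use the largest denomination that fits, subtract, and repeat.
112 − 4×25→12 − 1×10→2 − 2×1→0
Count of 25: 4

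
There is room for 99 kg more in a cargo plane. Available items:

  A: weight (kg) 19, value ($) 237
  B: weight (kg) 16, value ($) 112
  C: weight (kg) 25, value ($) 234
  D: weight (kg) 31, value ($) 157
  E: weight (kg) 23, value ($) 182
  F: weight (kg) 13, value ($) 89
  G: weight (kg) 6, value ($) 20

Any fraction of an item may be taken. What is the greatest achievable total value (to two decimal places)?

Order: A (237/19=12.47) > C (234/25=9.36) > E (182/23=7.91) > B (112/16=7.00) > F (89/13=6.85) > D (157/31=5.06) > G (20/6=3.33)
Fill: take A (19 @ 237) → take C (25 @ 234) → take E (23 @ 182) → take B (16 @ 112) → take F (13 @ 89) → take 3/31 of D → 15.19; 99/99 used.
Total value = 869.19

869.19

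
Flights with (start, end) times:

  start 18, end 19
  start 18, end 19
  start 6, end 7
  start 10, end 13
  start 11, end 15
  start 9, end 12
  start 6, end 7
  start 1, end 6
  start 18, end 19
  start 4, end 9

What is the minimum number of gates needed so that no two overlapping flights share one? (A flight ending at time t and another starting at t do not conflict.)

3

starts: [1, 4, 6, 6, 9, 10, 11, 18, 18, 18]
ends:   [6, 7, 7, 9, 12, 13, 15, 19, 19, 19]
s1→1 s4→2 e6→1 s6→2 s6→3  — peak 3.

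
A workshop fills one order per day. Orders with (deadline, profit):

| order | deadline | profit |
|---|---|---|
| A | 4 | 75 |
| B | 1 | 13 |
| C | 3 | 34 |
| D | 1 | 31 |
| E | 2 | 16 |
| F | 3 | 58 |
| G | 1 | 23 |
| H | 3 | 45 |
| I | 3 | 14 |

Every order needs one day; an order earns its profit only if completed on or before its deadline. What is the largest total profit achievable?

212

Profit order: A=75 F=58 H=45 C=34 D=31 G=23 E=16 I=14 B=13
Assign: A→slot 4, F→slot 3, H→slot 2, C→slot 1, D skipped, G skipped, E skipped, I skipped, B skipped.
Slots: [1:C] [2:H] [3:F] [4:A]
Profit = 34 + 45 + 58 + 75 = 212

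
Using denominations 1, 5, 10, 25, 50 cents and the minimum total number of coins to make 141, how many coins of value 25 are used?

1

Greedy: take as many of the largest coin as possible, then repeat with the remainder.
141 = 2×50 + 1×25 + 1×10 + 1×5 + 1×1
Count of 25: 1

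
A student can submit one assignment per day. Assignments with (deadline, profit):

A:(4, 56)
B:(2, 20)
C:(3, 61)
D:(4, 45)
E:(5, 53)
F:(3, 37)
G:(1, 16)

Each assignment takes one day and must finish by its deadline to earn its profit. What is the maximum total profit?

252

By profit: C(d3,61), A(d4,56), E(d5,53), D(d4,45), F(d3,37), B(d2,20), G(d1,16)
C→slot 3; A→slot 4; E→slot 5; D→slot 2; F→slot 1; B skipped; G skipped.
Profit = 37 + 45 + 61 + 56 + 53 = 252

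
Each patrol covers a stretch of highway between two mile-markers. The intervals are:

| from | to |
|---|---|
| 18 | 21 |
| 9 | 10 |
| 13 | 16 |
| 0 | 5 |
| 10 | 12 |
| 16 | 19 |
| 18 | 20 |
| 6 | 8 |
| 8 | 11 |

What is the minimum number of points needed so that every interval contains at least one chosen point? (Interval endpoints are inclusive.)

By right end: [0,5]  [6,8]  [9,10]  [8,11]  [10,12]  [13,16]  [16,19]  [18,20]  [18,21]
[0,5] uncovered → point at 5; [6,8] uncovered → point at 8; [9,10] uncovered → point at 10; [13,16] uncovered → point at 16; [18,20] uncovered → point at 20.
Points: 5, 8, 10, 16, 20 (5 total).

5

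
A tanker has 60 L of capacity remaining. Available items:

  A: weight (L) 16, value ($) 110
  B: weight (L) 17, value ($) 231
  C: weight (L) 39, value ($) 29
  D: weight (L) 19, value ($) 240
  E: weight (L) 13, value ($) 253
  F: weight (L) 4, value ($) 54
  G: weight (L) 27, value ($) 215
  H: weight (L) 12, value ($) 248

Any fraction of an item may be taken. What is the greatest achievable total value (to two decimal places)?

962.84

Sort by value per unit weight and fill in that order.
Ratios (sorted): H 20.67, E 19.46, B 13.59, F 13.50, D 12.63, G 7.96, A 6.88, C 0.74
take H (12 @ 248); take E (13 @ 253); take B (17 @ 231); take F (4 @ 54); take 14/19 of D → 176.84. Capacity used 60/60.
Total value = 962.84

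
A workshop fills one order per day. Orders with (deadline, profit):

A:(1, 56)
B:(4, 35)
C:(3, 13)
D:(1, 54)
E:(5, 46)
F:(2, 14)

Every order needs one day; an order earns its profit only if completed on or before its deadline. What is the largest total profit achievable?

By profit: A(d1,56), D(d1,54), E(d5,46), B(d4,35), F(d2,14), C(d3,13)
A→slot 1; D skipped; E→slot 5; B→slot 4; F→slot 2; C→slot 3.
Profit = 56 + 14 + 13 + 35 + 46 = 164

164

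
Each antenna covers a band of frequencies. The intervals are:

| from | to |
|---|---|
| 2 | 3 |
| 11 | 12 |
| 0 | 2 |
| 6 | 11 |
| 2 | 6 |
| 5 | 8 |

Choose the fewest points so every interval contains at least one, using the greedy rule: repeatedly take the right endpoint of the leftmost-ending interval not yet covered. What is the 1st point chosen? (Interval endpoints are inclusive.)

2

By right end: [0,2]  [2,3]  [2,6]  [5,8]  [6,11]  [11,12]
[0,2] uncovered → point at 2; [5,8] uncovered → point at 8; [11,12] uncovered → point at 12.
Points: 2, 8, 12 (3 total).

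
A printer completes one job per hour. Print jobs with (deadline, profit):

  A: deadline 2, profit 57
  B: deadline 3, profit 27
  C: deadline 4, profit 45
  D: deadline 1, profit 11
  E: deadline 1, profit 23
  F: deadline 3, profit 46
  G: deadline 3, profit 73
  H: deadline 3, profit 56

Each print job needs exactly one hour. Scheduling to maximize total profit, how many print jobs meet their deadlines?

Take jobs in profit order; each goes to the latest open slot no later than its deadline.
Profit order: G=73 A=57 H=56 F=46 C=45 B=27 E=23 D=11
Assign: G→slot 3, A→slot 2, H→slot 1, F skipped, C→slot 4, B skipped, E skipped, D skipped.
Slots: [1:H] [2:A] [3:G] [4:C]
4 of 8 scheduled.

4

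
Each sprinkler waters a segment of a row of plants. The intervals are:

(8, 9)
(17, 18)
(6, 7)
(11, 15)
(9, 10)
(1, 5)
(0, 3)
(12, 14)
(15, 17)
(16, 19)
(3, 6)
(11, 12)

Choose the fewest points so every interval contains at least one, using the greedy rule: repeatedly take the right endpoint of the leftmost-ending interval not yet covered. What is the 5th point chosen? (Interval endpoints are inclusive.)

17

Process intervals by earliest right end; each time one isn't hit yet, stab at its right endpoint.
By right end: [0,3]  [1,5]  [3,6]  [6,7]  [8,9]  [9,10]  [11,12]  [12,14]  [11,15]  [15,17]  [17,18]  [16,19]
[0,3] uncovered → point at 3; [6,7] uncovered → point at 7; [8,9] uncovered → point at 9; [11,12] uncovered → point at 12; [15,17] uncovered → point at 17.
Points: 3, 7, 9, 12, 17 (5 total).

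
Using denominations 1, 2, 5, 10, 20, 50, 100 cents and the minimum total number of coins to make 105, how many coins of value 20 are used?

105 − 1×100→5 − 1×5→0
Count of 20: 0

0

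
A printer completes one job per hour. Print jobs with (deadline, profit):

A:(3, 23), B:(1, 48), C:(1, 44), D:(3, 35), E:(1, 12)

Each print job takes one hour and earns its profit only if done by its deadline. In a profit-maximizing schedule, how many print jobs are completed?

3

Profit order: B=48 C=44 D=35 A=23 E=12
Assign: B→slot 1, C skipped, D→slot 3, A→slot 2, E skipped.
Slots: [1:B] [2:A] [3:D]
3 of 5 scheduled.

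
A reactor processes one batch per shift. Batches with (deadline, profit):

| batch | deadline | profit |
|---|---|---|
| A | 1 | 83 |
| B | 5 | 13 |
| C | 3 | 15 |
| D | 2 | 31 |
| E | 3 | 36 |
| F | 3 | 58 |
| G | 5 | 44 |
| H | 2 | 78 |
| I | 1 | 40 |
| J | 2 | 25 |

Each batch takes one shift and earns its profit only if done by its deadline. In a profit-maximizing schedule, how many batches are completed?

5

Sort by profit descending; place each in the latest free slot ≤ its deadline.
By profit: A(d1,83), H(d2,78), F(d3,58), G(d5,44), I(d1,40), E(d3,36), D(d2,31), J(d2,25), C(d3,15), B(d5,13)
A→slot 1; H→slot 2; F→slot 3; G→slot 5; I skipped; E skipped; D skipped; J skipped; C skipped; B→slot 4.
5 of 10 scheduled.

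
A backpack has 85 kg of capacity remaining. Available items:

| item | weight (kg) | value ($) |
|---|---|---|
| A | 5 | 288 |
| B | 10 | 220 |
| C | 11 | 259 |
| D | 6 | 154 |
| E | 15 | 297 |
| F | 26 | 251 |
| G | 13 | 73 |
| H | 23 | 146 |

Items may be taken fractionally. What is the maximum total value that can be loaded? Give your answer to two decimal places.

1545.17

Ratios (sorted): A 57.60, D 25.67, C 23.55, B 22.00, E 19.80, F 9.65, H 6.35, G 5.62
take A (5 @ 288); take D (6 @ 154); take C (11 @ 259); take B (10 @ 220); take E (15 @ 297); take F (26 @ 251); take 12/23 of H → 76.17. Capacity used 85/85.
Total value = 1545.17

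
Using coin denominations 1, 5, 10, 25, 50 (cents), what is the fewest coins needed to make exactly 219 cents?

10

Use the largest denomination that fits, subtract, and repeat.
219 − 4×50→19 − 1×10→9 − 1×5→4 − 4×1→0
Total coins = 4 + 1 + 1 + 4 = 10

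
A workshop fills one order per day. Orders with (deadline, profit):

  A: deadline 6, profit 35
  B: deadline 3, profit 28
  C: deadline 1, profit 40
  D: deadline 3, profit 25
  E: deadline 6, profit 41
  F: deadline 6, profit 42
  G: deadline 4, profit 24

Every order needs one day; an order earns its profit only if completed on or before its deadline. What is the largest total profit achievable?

Sort by profit descending; place each in the latest free slot ≤ its deadline.
By profit: F(d6,42), E(d6,41), C(d1,40), A(d6,35), B(d3,28), D(d3,25), G(d4,24)
F→slot 6; E→slot 5; C→slot 1; A→slot 4; B→slot 3; D→slot 2; G skipped.
Profit = 40 + 25 + 28 + 35 + 41 + 42 = 211

211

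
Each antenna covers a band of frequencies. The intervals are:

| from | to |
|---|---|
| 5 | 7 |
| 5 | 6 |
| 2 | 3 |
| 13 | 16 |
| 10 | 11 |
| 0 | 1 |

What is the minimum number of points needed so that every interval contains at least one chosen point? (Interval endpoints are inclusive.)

5

Sort by right endpoint; whenever an interval is uncovered, place a point at its right end.
Sorted: [0,1] [2,3] [5,6] [5,7] [10,11] [13,16]
{[0,1]} hit by 1; {[2,3]} hit by 3; {[5,6],[5,7]} hit by 6; {[10,11]} hit by 11; {[13,16]} hit by 16.
Points: 1, 3, 6, 11, 16 (5 total).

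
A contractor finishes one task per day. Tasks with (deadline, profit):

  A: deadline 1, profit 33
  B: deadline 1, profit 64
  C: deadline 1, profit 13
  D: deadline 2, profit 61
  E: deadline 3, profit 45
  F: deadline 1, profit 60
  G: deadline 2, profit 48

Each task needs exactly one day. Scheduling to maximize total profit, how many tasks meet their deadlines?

3

Sort by profit descending; place each in the latest free slot ≤ its deadline.
By profit: B(d1,64), D(d2,61), F(d1,60), G(d2,48), E(d3,45), A(d1,33), C(d1,13)
B→slot 1; D→slot 2; F skipped; G skipped; E→slot 3; A skipped; C skipped.
3 of 7 scheduled.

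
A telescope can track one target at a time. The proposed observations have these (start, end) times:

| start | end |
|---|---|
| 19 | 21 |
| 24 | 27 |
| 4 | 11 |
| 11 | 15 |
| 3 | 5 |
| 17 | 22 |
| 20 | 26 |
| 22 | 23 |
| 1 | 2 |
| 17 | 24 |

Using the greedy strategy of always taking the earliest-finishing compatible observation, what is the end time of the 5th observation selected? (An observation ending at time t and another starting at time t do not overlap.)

Greedy by earliest finish: after sorting by end time, pick each interval compatible with the last pick.
Sorted by end: (1,2)  (3,5)  (4,11)  (11,15)  (19,21)  (17,22)  (22,23)  (17,24)  (20,26)  (24,27)
take (1,2); take (3,5); skip (4,11); take (11,15); take (19,21); skip (17,22); take (22,23); skip (17,24); skip (20,26); take (24,27).
Selected: (1,2) (3,5) (11,15) (19,21) (22,23) (24,27)

23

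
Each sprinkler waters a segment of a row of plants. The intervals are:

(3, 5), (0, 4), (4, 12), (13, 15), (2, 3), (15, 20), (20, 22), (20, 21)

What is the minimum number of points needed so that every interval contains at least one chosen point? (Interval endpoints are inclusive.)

4

By right end: [2,3]  [0,4]  [3,5]  [4,12]  [13,15]  [15,20]  [20,21]  [20,22]
[2,3] uncovered → point at 3; [4,12] uncovered → point at 12; [13,15] uncovered → point at 15; [20,21] uncovered → point at 21.
Points: 3, 12, 15, 21 (4 total).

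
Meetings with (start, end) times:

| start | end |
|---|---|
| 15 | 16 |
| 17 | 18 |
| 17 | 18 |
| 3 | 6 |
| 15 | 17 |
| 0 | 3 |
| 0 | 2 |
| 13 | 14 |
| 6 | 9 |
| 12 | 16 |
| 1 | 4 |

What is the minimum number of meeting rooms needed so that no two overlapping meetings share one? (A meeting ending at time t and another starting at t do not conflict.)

3

starts: [0, 0, 1, 3, 6, 12, 13, 15, 15, 17, 17]
ends:   [2, 3, 4, 6, 9, 14, 16, 16, 17, 18, 18]
s0→1 s0→2 s1→3  — peak 3.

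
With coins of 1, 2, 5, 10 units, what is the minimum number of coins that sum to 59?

8

Greedy: take as many of the largest coin as possible, then repeat with the remainder.
59 = 5×10 + 1×5 + 2×2
Total coins = 5 + 1 + 2 = 8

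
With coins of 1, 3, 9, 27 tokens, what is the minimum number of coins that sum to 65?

Greedy: take as many of the largest coin as possible, then repeat with the remainder.
65 = 2×27 + 1×9 + 2×1
Total coins = 2 + 1 + 2 = 5

5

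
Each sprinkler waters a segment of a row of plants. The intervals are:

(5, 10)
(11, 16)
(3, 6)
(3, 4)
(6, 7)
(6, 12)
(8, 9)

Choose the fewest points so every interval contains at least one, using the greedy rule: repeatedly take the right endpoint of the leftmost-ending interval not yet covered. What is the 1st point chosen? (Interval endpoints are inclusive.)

4

Process intervals by earliest right end; each time one isn't hit yet, stab at its right endpoint.
Sorted: [3,4] [3,6] [6,7] [8,9] [5,10] [6,12] [11,16]
{[3,4],[3,6]} hit by 4; {[6,7]} hit by 7; {[8,9],[5,10],[6,12]} hit by 9; {[11,16]} hit by 16.
Points: 4, 7, 9, 16 (4 total).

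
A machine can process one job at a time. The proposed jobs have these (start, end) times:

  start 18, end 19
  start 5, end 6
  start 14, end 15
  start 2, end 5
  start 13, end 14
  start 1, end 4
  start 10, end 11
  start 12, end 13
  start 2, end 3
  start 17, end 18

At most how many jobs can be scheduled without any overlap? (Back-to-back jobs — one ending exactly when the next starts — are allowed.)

8

By end time: (2,3), (1,4), (2,5), (5,6), (10,11), (12,13), (13,14), (14,15), (17,18), (18,19).
Pick (2,3); next start ≥ 3 → (5,6); next start ≥ 6 → (10,11); next start ≥ 11 → (12,13); next start ≥ 13 → (13,14); next start ≥ 14 → (14,15); next start ≥ 15 → (17,18); next start ≥ 18 → (18,19).
Selected 8 jobs.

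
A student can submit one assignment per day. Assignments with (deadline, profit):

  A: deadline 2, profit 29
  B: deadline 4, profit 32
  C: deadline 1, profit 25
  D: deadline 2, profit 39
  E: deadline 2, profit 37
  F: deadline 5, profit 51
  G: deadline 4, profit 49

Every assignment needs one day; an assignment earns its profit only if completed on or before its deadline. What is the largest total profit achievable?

208

Take jobs in profit order; each goes to the latest open slot no later than its deadline.
By profit: F(d5,51), G(d4,49), D(d2,39), E(d2,37), B(d4,32), A(d2,29), C(d1,25)
F→slot 5; G→slot 4; D→slot 2; E→slot 1; B→slot 3; A skipped; C skipped.
Profit = 37 + 39 + 32 + 49 + 51 = 208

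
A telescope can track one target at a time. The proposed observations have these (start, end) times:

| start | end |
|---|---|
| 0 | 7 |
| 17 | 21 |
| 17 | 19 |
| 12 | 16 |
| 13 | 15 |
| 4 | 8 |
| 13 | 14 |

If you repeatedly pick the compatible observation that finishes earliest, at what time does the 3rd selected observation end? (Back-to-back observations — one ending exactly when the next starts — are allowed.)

Sorted by end: (0,7)  (4,8)  (13,14)  (13,15)  (12,16)  (17,19)  (17,21)
take (0,7); take (13,14); skip (12,16); take (17,19); skip (17,21).
Selected: (0,7) (13,14) (17,19)

19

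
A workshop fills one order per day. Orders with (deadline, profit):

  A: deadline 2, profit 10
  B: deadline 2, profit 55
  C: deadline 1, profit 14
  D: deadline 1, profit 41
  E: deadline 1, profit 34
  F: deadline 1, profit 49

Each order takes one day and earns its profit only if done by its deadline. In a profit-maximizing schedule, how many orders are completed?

Profit order: B=55 F=49 D=41 E=34 C=14 A=10
Assign: B→slot 2, F→slot 1, D skipped, E skipped, C skipped, A skipped.
Slots: [1:F] [2:B]
2 of 6 scheduled.

2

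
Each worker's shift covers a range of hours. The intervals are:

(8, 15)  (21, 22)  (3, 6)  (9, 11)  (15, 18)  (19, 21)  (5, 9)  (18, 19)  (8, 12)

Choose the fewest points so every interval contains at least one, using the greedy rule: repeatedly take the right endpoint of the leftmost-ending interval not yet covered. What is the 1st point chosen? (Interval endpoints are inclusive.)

6

By right end: [3,6]  [5,9]  [9,11]  [8,12]  [8,15]  [15,18]  [18,19]  [19,21]  [21,22]
[3,6] uncovered → point at 6; [9,11] uncovered → point at 11; [15,18] uncovered → point at 18; [19,21] uncovered → point at 21.
Points: 6, 11, 18, 21 (4 total).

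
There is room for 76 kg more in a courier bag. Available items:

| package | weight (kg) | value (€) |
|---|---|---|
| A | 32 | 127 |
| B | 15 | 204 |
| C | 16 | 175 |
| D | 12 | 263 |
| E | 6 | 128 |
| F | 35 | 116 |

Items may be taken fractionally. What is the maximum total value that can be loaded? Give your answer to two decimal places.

Sort by value per unit weight and fill in that order.
Ratios (sorted): D 21.92, E 21.33, B 13.60, C 10.94, A 3.97, F 3.31
take D (12 @ 263); take E (6 @ 128); take B (15 @ 204); take C (16 @ 175); take 27/32 of A → 107.16. Capacity used 76/76.
Total value = 877.16

877.16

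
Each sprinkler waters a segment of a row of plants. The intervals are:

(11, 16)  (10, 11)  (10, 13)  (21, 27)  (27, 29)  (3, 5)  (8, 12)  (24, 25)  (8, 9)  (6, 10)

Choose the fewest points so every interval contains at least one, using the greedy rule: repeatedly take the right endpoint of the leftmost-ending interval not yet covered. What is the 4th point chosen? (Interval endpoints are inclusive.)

Sort by right endpoint; whenever an interval is uncovered, place a point at its right end.
Sorted: [3,5] [8,9] [6,10] [10,11] [8,12] [10,13] [11,16] [24,25] [21,27] [27,29]
{[3,5]} hit by 5; {[8,9],[6,10]} hit by 9; {[10,11],[8,12],[10,13],[11,16]} hit by 11; {[24,25],[21,27]} hit by 25; {[27,29]} hit by 29.
Points: 5, 9, 11, 25, 29 (5 total).

25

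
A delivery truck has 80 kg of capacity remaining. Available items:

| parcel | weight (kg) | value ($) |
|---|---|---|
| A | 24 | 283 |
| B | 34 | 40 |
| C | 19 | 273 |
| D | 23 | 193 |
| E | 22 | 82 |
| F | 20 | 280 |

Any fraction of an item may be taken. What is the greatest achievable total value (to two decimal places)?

978.65

Sort by value per unit weight and fill in that order.
Order: C (273/19=14.37) > F (280/20=14.00) > A (283/24=11.79) > D (193/23=8.39) > E (82/22=3.73) > B (40/34=1.18)
Fill: take C (19 @ 273) → take F (20 @ 280) → take A (24 @ 283) → take 17/23 of D → 142.65; 80/80 used.
Total value = 978.65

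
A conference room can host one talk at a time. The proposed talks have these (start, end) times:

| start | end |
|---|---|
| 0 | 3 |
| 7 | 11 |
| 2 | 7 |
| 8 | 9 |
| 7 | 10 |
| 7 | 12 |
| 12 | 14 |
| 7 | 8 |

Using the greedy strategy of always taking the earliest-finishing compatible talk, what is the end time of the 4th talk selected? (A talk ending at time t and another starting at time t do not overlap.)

14

By end time: (0,3), (2,7), (7,8), (8,9), (7,10), (7,11), (7,12), (12,14).
Pick (0,3); next start ≥ 3 → (7,8); next start ≥ 8 → (8,9); next start ≥ 9 → (12,14).
Selected: (0,3) (7,8) (8,9) (12,14)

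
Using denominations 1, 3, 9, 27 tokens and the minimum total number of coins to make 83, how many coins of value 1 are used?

Greedy: take as many of the largest coin as possible, then repeat with the remainder.
83 = 3×27 + 2×1
Count of 1: 2

2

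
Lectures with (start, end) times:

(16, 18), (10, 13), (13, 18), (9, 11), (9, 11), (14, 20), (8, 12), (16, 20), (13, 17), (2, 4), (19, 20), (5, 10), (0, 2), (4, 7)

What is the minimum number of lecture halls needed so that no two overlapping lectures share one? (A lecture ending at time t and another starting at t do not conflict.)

5

The answer is the maximum number of intervals overlapping at any instant.
starts: [0, 2, 4, 5, 8, 9, 9, 10, 13, 13, 14, 16, 16, 19]
ends:   [2, 4, 7, 10, 11, 11, 12, 13, 17, 18, 18, 20, 20, 20]
s0→1 e2→0 s2→1 e4→0 s4→1 s5→2 e7→1 s8→2 s9→3 s9→4 e10→3 s10→4 e11→3 e11→2 e12→1 e13→0 s13→1 s13→2 s14→3 s16→4 s16→5  — peak 5.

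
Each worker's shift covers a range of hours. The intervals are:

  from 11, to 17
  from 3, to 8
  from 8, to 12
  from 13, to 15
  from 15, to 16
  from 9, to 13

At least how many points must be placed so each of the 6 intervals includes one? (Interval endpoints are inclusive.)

Process intervals by earliest right end; each time one isn't hit yet, stab at its right endpoint.
Sorted: [3,8] [8,12] [9,13] [13,15] [15,16] [11,17]
{[3,8],[8,12]} hit by 8; {[9,13],[13,15]} hit by 13; {[15,16],[11,17]} hit by 16.
Points: 8, 13, 16 (3 total).

3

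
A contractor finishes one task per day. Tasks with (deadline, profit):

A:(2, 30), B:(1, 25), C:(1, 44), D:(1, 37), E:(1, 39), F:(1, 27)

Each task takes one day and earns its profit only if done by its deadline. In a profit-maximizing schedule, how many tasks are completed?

Take jobs in profit order; each goes to the latest open slot no later than its deadline.
Profit order: C=44 E=39 D=37 A=30 F=27 B=25
Assign: C→slot 1, E skipped, D skipped, A→slot 2, F skipped, B skipped.
Slots: [1:C] [2:A]
2 of 6 scheduled.

2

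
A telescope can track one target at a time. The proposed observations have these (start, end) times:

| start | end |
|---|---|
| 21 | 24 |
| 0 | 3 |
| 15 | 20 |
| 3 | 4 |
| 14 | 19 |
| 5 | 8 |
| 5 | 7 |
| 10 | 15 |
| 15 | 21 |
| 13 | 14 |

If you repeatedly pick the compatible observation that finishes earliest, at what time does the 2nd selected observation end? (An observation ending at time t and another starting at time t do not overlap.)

Order by finish time; keep every interval that doesn't clash with the previous kept one.
Sorted by end: (0,3)  (3,4)  (5,7)  (5,8)  (13,14)  (10,15)  (14,19)  (15,20)  (15,21)  (21,24)
take (0,3); take (3,4); take (5,7); skip (5,8); take (13,14); skip (10,15); take (14,19); skip (15,21); take (21,24).
Selected: (0,3) (3,4) (5,7) (13,14) (14,19) (21,24)

4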